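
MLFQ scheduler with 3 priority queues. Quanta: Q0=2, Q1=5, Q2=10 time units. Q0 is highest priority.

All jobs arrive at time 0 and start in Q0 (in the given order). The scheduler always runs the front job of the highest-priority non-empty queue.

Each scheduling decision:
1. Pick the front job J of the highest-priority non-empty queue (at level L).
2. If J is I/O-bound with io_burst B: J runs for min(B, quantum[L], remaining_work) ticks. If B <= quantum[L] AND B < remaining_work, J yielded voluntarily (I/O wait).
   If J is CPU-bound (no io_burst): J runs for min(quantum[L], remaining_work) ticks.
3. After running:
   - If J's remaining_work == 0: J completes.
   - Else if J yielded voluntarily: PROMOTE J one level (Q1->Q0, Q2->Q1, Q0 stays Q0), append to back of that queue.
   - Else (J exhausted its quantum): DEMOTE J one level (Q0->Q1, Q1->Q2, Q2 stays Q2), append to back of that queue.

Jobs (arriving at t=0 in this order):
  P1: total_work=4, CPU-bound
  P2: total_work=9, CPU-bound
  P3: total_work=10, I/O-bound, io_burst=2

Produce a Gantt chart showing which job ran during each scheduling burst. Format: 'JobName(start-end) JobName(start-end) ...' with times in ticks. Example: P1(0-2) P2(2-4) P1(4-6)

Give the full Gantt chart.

t=0-2: P1@Q0 runs 2, rem=2, quantum used, demote→Q1. Q0=[P2,P3] Q1=[P1] Q2=[]
t=2-4: P2@Q0 runs 2, rem=7, quantum used, demote→Q1. Q0=[P3] Q1=[P1,P2] Q2=[]
t=4-6: P3@Q0 runs 2, rem=8, I/O yield, promote→Q0. Q0=[P3] Q1=[P1,P2] Q2=[]
t=6-8: P3@Q0 runs 2, rem=6, I/O yield, promote→Q0. Q0=[P3] Q1=[P1,P2] Q2=[]
t=8-10: P3@Q0 runs 2, rem=4, I/O yield, promote→Q0. Q0=[P3] Q1=[P1,P2] Q2=[]
t=10-12: P3@Q0 runs 2, rem=2, I/O yield, promote→Q0. Q0=[P3] Q1=[P1,P2] Q2=[]
t=12-14: P3@Q0 runs 2, rem=0, completes. Q0=[] Q1=[P1,P2] Q2=[]
t=14-16: P1@Q1 runs 2, rem=0, completes. Q0=[] Q1=[P2] Q2=[]
t=16-21: P2@Q1 runs 5, rem=2, quantum used, demote→Q2. Q0=[] Q1=[] Q2=[P2]
t=21-23: P2@Q2 runs 2, rem=0, completes. Q0=[] Q1=[] Q2=[]

Answer: P1(0-2) P2(2-4) P3(4-6) P3(6-8) P3(8-10) P3(10-12) P3(12-14) P1(14-16) P2(16-21) P2(21-23)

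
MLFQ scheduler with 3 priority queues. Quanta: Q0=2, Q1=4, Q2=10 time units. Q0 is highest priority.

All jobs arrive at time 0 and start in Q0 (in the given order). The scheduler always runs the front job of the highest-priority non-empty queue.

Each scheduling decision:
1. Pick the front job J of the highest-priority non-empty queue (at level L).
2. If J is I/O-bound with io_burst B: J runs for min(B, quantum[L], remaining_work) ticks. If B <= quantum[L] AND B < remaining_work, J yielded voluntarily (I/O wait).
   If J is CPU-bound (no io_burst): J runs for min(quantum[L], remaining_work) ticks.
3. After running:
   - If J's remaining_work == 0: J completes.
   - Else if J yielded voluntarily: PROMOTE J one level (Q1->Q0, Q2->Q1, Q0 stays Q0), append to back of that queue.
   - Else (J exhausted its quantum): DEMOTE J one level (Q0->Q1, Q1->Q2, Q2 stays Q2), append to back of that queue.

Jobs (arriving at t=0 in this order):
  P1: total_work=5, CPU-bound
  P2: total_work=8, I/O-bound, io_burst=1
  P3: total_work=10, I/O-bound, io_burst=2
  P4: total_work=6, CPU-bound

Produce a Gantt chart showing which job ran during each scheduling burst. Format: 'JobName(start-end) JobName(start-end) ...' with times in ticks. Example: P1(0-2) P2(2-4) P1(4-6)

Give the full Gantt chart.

t=0-2: P1@Q0 runs 2, rem=3, quantum used, demote→Q1. Q0=[P2,P3,P4] Q1=[P1] Q2=[]
t=2-3: P2@Q0 runs 1, rem=7, I/O yield, promote→Q0. Q0=[P3,P4,P2] Q1=[P1] Q2=[]
t=3-5: P3@Q0 runs 2, rem=8, I/O yield, promote→Q0. Q0=[P4,P2,P3] Q1=[P1] Q2=[]
t=5-7: P4@Q0 runs 2, rem=4, quantum used, demote→Q1. Q0=[P2,P3] Q1=[P1,P4] Q2=[]
t=7-8: P2@Q0 runs 1, rem=6, I/O yield, promote→Q0. Q0=[P3,P2] Q1=[P1,P4] Q2=[]
t=8-10: P3@Q0 runs 2, rem=6, I/O yield, promote→Q0. Q0=[P2,P3] Q1=[P1,P4] Q2=[]
t=10-11: P2@Q0 runs 1, rem=5, I/O yield, promote→Q0. Q0=[P3,P2] Q1=[P1,P4] Q2=[]
t=11-13: P3@Q0 runs 2, rem=4, I/O yield, promote→Q0. Q0=[P2,P3] Q1=[P1,P4] Q2=[]
t=13-14: P2@Q0 runs 1, rem=4, I/O yield, promote→Q0. Q0=[P3,P2] Q1=[P1,P4] Q2=[]
t=14-16: P3@Q0 runs 2, rem=2, I/O yield, promote→Q0. Q0=[P2,P3] Q1=[P1,P4] Q2=[]
t=16-17: P2@Q0 runs 1, rem=3, I/O yield, promote→Q0. Q0=[P3,P2] Q1=[P1,P4] Q2=[]
t=17-19: P3@Q0 runs 2, rem=0, completes. Q0=[P2] Q1=[P1,P4] Q2=[]
t=19-20: P2@Q0 runs 1, rem=2, I/O yield, promote→Q0. Q0=[P2] Q1=[P1,P4] Q2=[]
t=20-21: P2@Q0 runs 1, rem=1, I/O yield, promote→Q0. Q0=[P2] Q1=[P1,P4] Q2=[]
t=21-22: P2@Q0 runs 1, rem=0, completes. Q0=[] Q1=[P1,P4] Q2=[]
t=22-25: P1@Q1 runs 3, rem=0, completes. Q0=[] Q1=[P4] Q2=[]
t=25-29: P4@Q1 runs 4, rem=0, completes. Q0=[] Q1=[] Q2=[]

Answer: P1(0-2) P2(2-3) P3(3-5) P4(5-7) P2(7-8) P3(8-10) P2(10-11) P3(11-13) P2(13-14) P3(14-16) P2(16-17) P3(17-19) P2(19-20) P2(20-21) P2(21-22) P1(22-25) P4(25-29)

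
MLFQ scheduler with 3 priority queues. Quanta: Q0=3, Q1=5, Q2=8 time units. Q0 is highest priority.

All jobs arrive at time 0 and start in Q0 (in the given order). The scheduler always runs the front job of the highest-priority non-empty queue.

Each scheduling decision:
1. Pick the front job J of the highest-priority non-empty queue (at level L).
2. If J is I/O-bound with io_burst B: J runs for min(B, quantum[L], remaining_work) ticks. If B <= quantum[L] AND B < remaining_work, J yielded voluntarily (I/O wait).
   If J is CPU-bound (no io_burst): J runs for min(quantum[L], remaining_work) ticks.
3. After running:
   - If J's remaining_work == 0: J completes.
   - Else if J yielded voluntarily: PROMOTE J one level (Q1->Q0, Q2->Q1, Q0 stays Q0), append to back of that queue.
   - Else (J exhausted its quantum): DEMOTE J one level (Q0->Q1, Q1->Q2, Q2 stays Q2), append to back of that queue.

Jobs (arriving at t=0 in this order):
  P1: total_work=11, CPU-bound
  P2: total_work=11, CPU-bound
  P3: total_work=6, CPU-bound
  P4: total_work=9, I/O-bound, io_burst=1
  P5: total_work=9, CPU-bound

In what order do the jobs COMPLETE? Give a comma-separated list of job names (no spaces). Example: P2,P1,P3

Answer: P4,P3,P1,P2,P5

Derivation:
t=0-3: P1@Q0 runs 3, rem=8, quantum used, demote→Q1. Q0=[P2,P3,P4,P5] Q1=[P1] Q2=[]
t=3-6: P2@Q0 runs 3, rem=8, quantum used, demote→Q1. Q0=[P3,P4,P5] Q1=[P1,P2] Q2=[]
t=6-9: P3@Q0 runs 3, rem=3, quantum used, demote→Q1. Q0=[P4,P5] Q1=[P1,P2,P3] Q2=[]
t=9-10: P4@Q0 runs 1, rem=8, I/O yield, promote→Q0. Q0=[P5,P4] Q1=[P1,P2,P3] Q2=[]
t=10-13: P5@Q0 runs 3, rem=6, quantum used, demote→Q1. Q0=[P4] Q1=[P1,P2,P3,P5] Q2=[]
t=13-14: P4@Q0 runs 1, rem=7, I/O yield, promote→Q0. Q0=[P4] Q1=[P1,P2,P3,P5] Q2=[]
t=14-15: P4@Q0 runs 1, rem=6, I/O yield, promote→Q0. Q0=[P4] Q1=[P1,P2,P3,P5] Q2=[]
t=15-16: P4@Q0 runs 1, rem=5, I/O yield, promote→Q0. Q0=[P4] Q1=[P1,P2,P3,P5] Q2=[]
t=16-17: P4@Q0 runs 1, rem=4, I/O yield, promote→Q0. Q0=[P4] Q1=[P1,P2,P3,P5] Q2=[]
t=17-18: P4@Q0 runs 1, rem=3, I/O yield, promote→Q0. Q0=[P4] Q1=[P1,P2,P3,P5] Q2=[]
t=18-19: P4@Q0 runs 1, rem=2, I/O yield, promote→Q0. Q0=[P4] Q1=[P1,P2,P3,P5] Q2=[]
t=19-20: P4@Q0 runs 1, rem=1, I/O yield, promote→Q0. Q0=[P4] Q1=[P1,P2,P3,P5] Q2=[]
t=20-21: P4@Q0 runs 1, rem=0, completes. Q0=[] Q1=[P1,P2,P3,P5] Q2=[]
t=21-26: P1@Q1 runs 5, rem=3, quantum used, demote→Q2. Q0=[] Q1=[P2,P3,P5] Q2=[P1]
t=26-31: P2@Q1 runs 5, rem=3, quantum used, demote→Q2. Q0=[] Q1=[P3,P5] Q2=[P1,P2]
t=31-34: P3@Q1 runs 3, rem=0, completes. Q0=[] Q1=[P5] Q2=[P1,P2]
t=34-39: P5@Q1 runs 5, rem=1, quantum used, demote→Q2. Q0=[] Q1=[] Q2=[P1,P2,P5]
t=39-42: P1@Q2 runs 3, rem=0, completes. Q0=[] Q1=[] Q2=[P2,P5]
t=42-45: P2@Q2 runs 3, rem=0, completes. Q0=[] Q1=[] Q2=[P5]
t=45-46: P5@Q2 runs 1, rem=0, completes. Q0=[] Q1=[] Q2=[]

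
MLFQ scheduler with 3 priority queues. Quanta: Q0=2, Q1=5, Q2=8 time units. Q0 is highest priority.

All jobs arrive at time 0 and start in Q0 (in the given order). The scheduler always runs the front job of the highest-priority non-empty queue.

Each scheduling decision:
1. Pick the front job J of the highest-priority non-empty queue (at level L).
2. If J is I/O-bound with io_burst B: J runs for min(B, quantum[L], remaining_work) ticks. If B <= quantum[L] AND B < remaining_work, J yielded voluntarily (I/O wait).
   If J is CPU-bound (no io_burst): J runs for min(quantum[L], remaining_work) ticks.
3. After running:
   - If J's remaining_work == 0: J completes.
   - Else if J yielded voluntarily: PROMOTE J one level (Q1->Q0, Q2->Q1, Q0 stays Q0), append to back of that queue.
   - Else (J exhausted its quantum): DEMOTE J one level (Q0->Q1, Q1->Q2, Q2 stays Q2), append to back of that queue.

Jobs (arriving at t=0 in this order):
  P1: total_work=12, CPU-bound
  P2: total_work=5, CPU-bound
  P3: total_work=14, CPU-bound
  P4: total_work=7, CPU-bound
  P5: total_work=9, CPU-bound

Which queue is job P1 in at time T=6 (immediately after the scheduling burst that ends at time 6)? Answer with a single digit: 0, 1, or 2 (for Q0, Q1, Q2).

Answer: 1

Derivation:
t=0-2: P1@Q0 runs 2, rem=10, quantum used, demote→Q1. Q0=[P2,P3,P4,P5] Q1=[P1] Q2=[]
t=2-4: P2@Q0 runs 2, rem=3, quantum used, demote→Q1. Q0=[P3,P4,P5] Q1=[P1,P2] Q2=[]
t=4-6: P3@Q0 runs 2, rem=12, quantum used, demote→Q1. Q0=[P4,P5] Q1=[P1,P2,P3] Q2=[]
t=6-8: P4@Q0 runs 2, rem=5, quantum used, demote→Q1. Q0=[P5] Q1=[P1,P2,P3,P4] Q2=[]
t=8-10: P5@Q0 runs 2, rem=7, quantum used, demote→Q1. Q0=[] Q1=[P1,P2,P3,P4,P5] Q2=[]
t=10-15: P1@Q1 runs 5, rem=5, quantum used, demote→Q2. Q0=[] Q1=[P2,P3,P4,P5] Q2=[P1]
t=15-18: P2@Q1 runs 3, rem=0, completes. Q0=[] Q1=[P3,P4,P5] Q2=[P1]
t=18-23: P3@Q1 runs 5, rem=7, quantum used, demote→Q2. Q0=[] Q1=[P4,P5] Q2=[P1,P3]
t=23-28: P4@Q1 runs 5, rem=0, completes. Q0=[] Q1=[P5] Q2=[P1,P3]
t=28-33: P5@Q1 runs 5, rem=2, quantum used, demote→Q2. Q0=[] Q1=[] Q2=[P1,P3,P5]
t=33-38: P1@Q2 runs 5, rem=0, completes. Q0=[] Q1=[] Q2=[P3,P5]
t=38-45: P3@Q2 runs 7, rem=0, completes. Q0=[] Q1=[] Q2=[P5]
t=45-47: P5@Q2 runs 2, rem=0, completes. Q0=[] Q1=[] Q2=[]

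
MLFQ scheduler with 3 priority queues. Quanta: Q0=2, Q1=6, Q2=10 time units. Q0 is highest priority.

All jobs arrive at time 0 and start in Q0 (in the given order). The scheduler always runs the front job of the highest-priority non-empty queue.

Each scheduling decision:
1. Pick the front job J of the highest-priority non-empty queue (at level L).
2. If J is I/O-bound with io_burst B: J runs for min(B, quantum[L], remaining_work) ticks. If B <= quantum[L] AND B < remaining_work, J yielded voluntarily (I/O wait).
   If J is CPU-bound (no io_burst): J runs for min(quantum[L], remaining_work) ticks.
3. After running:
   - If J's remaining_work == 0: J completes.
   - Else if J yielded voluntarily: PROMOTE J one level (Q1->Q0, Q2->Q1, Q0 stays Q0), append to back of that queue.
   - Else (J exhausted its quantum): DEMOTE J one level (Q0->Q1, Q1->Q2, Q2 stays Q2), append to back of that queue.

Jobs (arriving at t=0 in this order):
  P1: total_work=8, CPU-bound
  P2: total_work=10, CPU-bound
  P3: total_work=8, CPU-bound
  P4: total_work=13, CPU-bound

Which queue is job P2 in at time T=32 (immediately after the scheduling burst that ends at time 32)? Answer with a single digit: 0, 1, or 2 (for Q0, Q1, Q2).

Answer: 2

Derivation:
t=0-2: P1@Q0 runs 2, rem=6, quantum used, demote→Q1. Q0=[P2,P3,P4] Q1=[P1] Q2=[]
t=2-4: P2@Q0 runs 2, rem=8, quantum used, demote→Q1. Q0=[P3,P4] Q1=[P1,P2] Q2=[]
t=4-6: P3@Q0 runs 2, rem=6, quantum used, demote→Q1. Q0=[P4] Q1=[P1,P2,P3] Q2=[]
t=6-8: P4@Q0 runs 2, rem=11, quantum used, demote→Q1. Q0=[] Q1=[P1,P2,P3,P4] Q2=[]
t=8-14: P1@Q1 runs 6, rem=0, completes. Q0=[] Q1=[P2,P3,P4] Q2=[]
t=14-20: P2@Q1 runs 6, rem=2, quantum used, demote→Q2. Q0=[] Q1=[P3,P4] Q2=[P2]
t=20-26: P3@Q1 runs 6, rem=0, completes. Q0=[] Q1=[P4] Q2=[P2]
t=26-32: P4@Q1 runs 6, rem=5, quantum used, demote→Q2. Q0=[] Q1=[] Q2=[P2,P4]
t=32-34: P2@Q2 runs 2, rem=0, completes. Q0=[] Q1=[] Q2=[P4]
t=34-39: P4@Q2 runs 5, rem=0, completes. Q0=[] Q1=[] Q2=[]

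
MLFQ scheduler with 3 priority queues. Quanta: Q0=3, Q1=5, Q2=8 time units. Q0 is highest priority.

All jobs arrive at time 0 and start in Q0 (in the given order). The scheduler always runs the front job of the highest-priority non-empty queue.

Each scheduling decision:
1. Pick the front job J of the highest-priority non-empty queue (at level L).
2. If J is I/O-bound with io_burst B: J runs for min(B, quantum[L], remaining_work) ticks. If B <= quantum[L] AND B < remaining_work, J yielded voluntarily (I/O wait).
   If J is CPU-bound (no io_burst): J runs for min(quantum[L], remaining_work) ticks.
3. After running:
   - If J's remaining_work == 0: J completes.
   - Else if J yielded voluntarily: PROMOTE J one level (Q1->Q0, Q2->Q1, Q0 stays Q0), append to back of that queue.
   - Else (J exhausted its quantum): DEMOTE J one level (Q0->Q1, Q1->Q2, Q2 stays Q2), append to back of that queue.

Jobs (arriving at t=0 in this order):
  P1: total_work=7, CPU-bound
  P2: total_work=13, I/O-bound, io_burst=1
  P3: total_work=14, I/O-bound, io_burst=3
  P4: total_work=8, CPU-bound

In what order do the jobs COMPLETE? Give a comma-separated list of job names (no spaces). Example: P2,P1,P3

t=0-3: P1@Q0 runs 3, rem=4, quantum used, demote→Q1. Q0=[P2,P3,P4] Q1=[P1] Q2=[]
t=3-4: P2@Q0 runs 1, rem=12, I/O yield, promote→Q0. Q0=[P3,P4,P2] Q1=[P1] Q2=[]
t=4-7: P3@Q0 runs 3, rem=11, I/O yield, promote→Q0. Q0=[P4,P2,P3] Q1=[P1] Q2=[]
t=7-10: P4@Q0 runs 3, rem=5, quantum used, demote→Q1. Q0=[P2,P3] Q1=[P1,P4] Q2=[]
t=10-11: P2@Q0 runs 1, rem=11, I/O yield, promote→Q0. Q0=[P3,P2] Q1=[P1,P4] Q2=[]
t=11-14: P3@Q0 runs 3, rem=8, I/O yield, promote→Q0. Q0=[P2,P3] Q1=[P1,P4] Q2=[]
t=14-15: P2@Q0 runs 1, rem=10, I/O yield, promote→Q0. Q0=[P3,P2] Q1=[P1,P4] Q2=[]
t=15-18: P3@Q0 runs 3, rem=5, I/O yield, promote→Q0. Q0=[P2,P3] Q1=[P1,P4] Q2=[]
t=18-19: P2@Q0 runs 1, rem=9, I/O yield, promote→Q0. Q0=[P3,P2] Q1=[P1,P4] Q2=[]
t=19-22: P3@Q0 runs 3, rem=2, I/O yield, promote→Q0. Q0=[P2,P3] Q1=[P1,P4] Q2=[]
t=22-23: P2@Q0 runs 1, rem=8, I/O yield, promote→Q0. Q0=[P3,P2] Q1=[P1,P4] Q2=[]
t=23-25: P3@Q0 runs 2, rem=0, completes. Q0=[P2] Q1=[P1,P4] Q2=[]
t=25-26: P2@Q0 runs 1, rem=7, I/O yield, promote→Q0. Q0=[P2] Q1=[P1,P4] Q2=[]
t=26-27: P2@Q0 runs 1, rem=6, I/O yield, promote→Q0. Q0=[P2] Q1=[P1,P4] Q2=[]
t=27-28: P2@Q0 runs 1, rem=5, I/O yield, promote→Q0. Q0=[P2] Q1=[P1,P4] Q2=[]
t=28-29: P2@Q0 runs 1, rem=4, I/O yield, promote→Q0. Q0=[P2] Q1=[P1,P4] Q2=[]
t=29-30: P2@Q0 runs 1, rem=3, I/O yield, promote→Q0. Q0=[P2] Q1=[P1,P4] Q2=[]
t=30-31: P2@Q0 runs 1, rem=2, I/O yield, promote→Q0. Q0=[P2] Q1=[P1,P4] Q2=[]
t=31-32: P2@Q0 runs 1, rem=1, I/O yield, promote→Q0. Q0=[P2] Q1=[P1,P4] Q2=[]
t=32-33: P2@Q0 runs 1, rem=0, completes. Q0=[] Q1=[P1,P4] Q2=[]
t=33-37: P1@Q1 runs 4, rem=0, completes. Q0=[] Q1=[P4] Q2=[]
t=37-42: P4@Q1 runs 5, rem=0, completes. Q0=[] Q1=[] Q2=[]

Answer: P3,P2,P1,P4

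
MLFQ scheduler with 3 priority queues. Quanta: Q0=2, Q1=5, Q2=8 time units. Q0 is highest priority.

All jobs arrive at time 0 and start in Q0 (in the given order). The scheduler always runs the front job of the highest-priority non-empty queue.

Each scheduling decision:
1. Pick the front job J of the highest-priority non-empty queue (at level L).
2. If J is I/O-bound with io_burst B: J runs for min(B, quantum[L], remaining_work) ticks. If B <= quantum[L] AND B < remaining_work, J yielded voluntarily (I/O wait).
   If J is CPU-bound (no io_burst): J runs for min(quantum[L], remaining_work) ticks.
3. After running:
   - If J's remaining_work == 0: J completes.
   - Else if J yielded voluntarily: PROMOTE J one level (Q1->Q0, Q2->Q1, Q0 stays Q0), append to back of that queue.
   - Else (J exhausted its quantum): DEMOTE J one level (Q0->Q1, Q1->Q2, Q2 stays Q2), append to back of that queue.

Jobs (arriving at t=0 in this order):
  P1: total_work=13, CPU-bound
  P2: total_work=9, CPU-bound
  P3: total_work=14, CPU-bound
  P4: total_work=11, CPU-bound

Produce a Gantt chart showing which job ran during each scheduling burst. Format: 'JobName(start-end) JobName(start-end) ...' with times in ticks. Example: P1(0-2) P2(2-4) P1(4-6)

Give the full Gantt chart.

Answer: P1(0-2) P2(2-4) P3(4-6) P4(6-8) P1(8-13) P2(13-18) P3(18-23) P4(23-28) P1(28-34) P2(34-36) P3(36-43) P4(43-47)

Derivation:
t=0-2: P1@Q0 runs 2, rem=11, quantum used, demote→Q1. Q0=[P2,P3,P4] Q1=[P1] Q2=[]
t=2-4: P2@Q0 runs 2, rem=7, quantum used, demote→Q1. Q0=[P3,P4] Q1=[P1,P2] Q2=[]
t=4-6: P3@Q0 runs 2, rem=12, quantum used, demote→Q1. Q0=[P4] Q1=[P1,P2,P3] Q2=[]
t=6-8: P4@Q0 runs 2, rem=9, quantum used, demote→Q1. Q0=[] Q1=[P1,P2,P3,P4] Q2=[]
t=8-13: P1@Q1 runs 5, rem=6, quantum used, demote→Q2. Q0=[] Q1=[P2,P3,P4] Q2=[P1]
t=13-18: P2@Q1 runs 5, rem=2, quantum used, demote→Q2. Q0=[] Q1=[P3,P4] Q2=[P1,P2]
t=18-23: P3@Q1 runs 5, rem=7, quantum used, demote→Q2. Q0=[] Q1=[P4] Q2=[P1,P2,P3]
t=23-28: P4@Q1 runs 5, rem=4, quantum used, demote→Q2. Q0=[] Q1=[] Q2=[P1,P2,P3,P4]
t=28-34: P1@Q2 runs 6, rem=0, completes. Q0=[] Q1=[] Q2=[P2,P3,P4]
t=34-36: P2@Q2 runs 2, rem=0, completes. Q0=[] Q1=[] Q2=[P3,P4]
t=36-43: P3@Q2 runs 7, rem=0, completes. Q0=[] Q1=[] Q2=[P4]
t=43-47: P4@Q2 runs 4, rem=0, completes. Q0=[] Q1=[] Q2=[]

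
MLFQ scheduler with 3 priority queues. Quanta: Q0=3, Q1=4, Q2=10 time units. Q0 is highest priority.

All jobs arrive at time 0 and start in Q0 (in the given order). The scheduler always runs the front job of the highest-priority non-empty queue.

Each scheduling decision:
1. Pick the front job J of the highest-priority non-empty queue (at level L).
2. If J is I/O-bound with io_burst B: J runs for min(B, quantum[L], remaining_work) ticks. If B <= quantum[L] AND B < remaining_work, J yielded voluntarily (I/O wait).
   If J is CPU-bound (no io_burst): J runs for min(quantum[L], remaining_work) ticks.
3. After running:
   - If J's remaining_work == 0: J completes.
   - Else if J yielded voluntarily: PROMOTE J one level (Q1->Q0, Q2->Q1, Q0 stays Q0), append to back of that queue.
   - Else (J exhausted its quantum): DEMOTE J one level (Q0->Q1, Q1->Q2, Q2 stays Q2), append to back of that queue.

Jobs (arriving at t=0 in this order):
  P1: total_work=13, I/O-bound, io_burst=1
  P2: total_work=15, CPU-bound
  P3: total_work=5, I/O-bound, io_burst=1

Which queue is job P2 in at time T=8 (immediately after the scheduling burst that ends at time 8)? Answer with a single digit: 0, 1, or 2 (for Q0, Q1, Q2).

t=0-1: P1@Q0 runs 1, rem=12, I/O yield, promote→Q0. Q0=[P2,P3,P1] Q1=[] Q2=[]
t=1-4: P2@Q0 runs 3, rem=12, quantum used, demote→Q1. Q0=[P3,P1] Q1=[P2] Q2=[]
t=4-5: P3@Q0 runs 1, rem=4, I/O yield, promote→Q0. Q0=[P1,P3] Q1=[P2] Q2=[]
t=5-6: P1@Q0 runs 1, rem=11, I/O yield, promote→Q0. Q0=[P3,P1] Q1=[P2] Q2=[]
t=6-7: P3@Q0 runs 1, rem=3, I/O yield, promote→Q0. Q0=[P1,P3] Q1=[P2] Q2=[]
t=7-8: P1@Q0 runs 1, rem=10, I/O yield, promote→Q0. Q0=[P3,P1] Q1=[P2] Q2=[]
t=8-9: P3@Q0 runs 1, rem=2, I/O yield, promote→Q0. Q0=[P1,P3] Q1=[P2] Q2=[]
t=9-10: P1@Q0 runs 1, rem=9, I/O yield, promote→Q0. Q0=[P3,P1] Q1=[P2] Q2=[]
t=10-11: P3@Q0 runs 1, rem=1, I/O yield, promote→Q0. Q0=[P1,P3] Q1=[P2] Q2=[]
t=11-12: P1@Q0 runs 1, rem=8, I/O yield, promote→Q0. Q0=[P3,P1] Q1=[P2] Q2=[]
t=12-13: P3@Q0 runs 1, rem=0, completes. Q0=[P1] Q1=[P2] Q2=[]
t=13-14: P1@Q0 runs 1, rem=7, I/O yield, promote→Q0. Q0=[P1] Q1=[P2] Q2=[]
t=14-15: P1@Q0 runs 1, rem=6, I/O yield, promote→Q0. Q0=[P1] Q1=[P2] Q2=[]
t=15-16: P1@Q0 runs 1, rem=5, I/O yield, promote→Q0. Q0=[P1] Q1=[P2] Q2=[]
t=16-17: P1@Q0 runs 1, rem=4, I/O yield, promote→Q0. Q0=[P1] Q1=[P2] Q2=[]
t=17-18: P1@Q0 runs 1, rem=3, I/O yield, promote→Q0. Q0=[P1] Q1=[P2] Q2=[]
t=18-19: P1@Q0 runs 1, rem=2, I/O yield, promote→Q0. Q0=[P1] Q1=[P2] Q2=[]
t=19-20: P1@Q0 runs 1, rem=1, I/O yield, promote→Q0. Q0=[P1] Q1=[P2] Q2=[]
t=20-21: P1@Q0 runs 1, rem=0, completes. Q0=[] Q1=[P2] Q2=[]
t=21-25: P2@Q1 runs 4, rem=8, quantum used, demote→Q2. Q0=[] Q1=[] Q2=[P2]
t=25-33: P2@Q2 runs 8, rem=0, completes. Q0=[] Q1=[] Q2=[]

Answer: 1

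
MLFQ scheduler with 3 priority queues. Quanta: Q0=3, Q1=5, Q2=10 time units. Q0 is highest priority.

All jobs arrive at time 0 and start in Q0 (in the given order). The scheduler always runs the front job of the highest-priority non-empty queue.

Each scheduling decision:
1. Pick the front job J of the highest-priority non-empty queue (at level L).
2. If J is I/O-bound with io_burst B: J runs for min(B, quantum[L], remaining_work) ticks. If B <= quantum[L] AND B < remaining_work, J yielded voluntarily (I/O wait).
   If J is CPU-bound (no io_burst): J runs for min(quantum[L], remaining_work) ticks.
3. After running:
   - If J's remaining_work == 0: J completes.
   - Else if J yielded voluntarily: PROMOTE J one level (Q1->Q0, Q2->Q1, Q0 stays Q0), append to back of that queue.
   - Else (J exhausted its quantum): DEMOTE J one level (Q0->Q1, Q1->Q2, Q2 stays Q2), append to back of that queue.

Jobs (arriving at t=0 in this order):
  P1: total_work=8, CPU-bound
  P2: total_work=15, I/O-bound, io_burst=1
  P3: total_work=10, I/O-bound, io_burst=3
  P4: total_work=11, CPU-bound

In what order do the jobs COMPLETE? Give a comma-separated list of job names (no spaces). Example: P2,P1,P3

Answer: P3,P2,P1,P4

Derivation:
t=0-3: P1@Q0 runs 3, rem=5, quantum used, demote→Q1. Q0=[P2,P3,P4] Q1=[P1] Q2=[]
t=3-4: P2@Q0 runs 1, rem=14, I/O yield, promote→Q0. Q0=[P3,P4,P2] Q1=[P1] Q2=[]
t=4-7: P3@Q0 runs 3, rem=7, I/O yield, promote→Q0. Q0=[P4,P2,P3] Q1=[P1] Q2=[]
t=7-10: P4@Q0 runs 3, rem=8, quantum used, demote→Q1. Q0=[P2,P3] Q1=[P1,P4] Q2=[]
t=10-11: P2@Q0 runs 1, rem=13, I/O yield, promote→Q0. Q0=[P3,P2] Q1=[P1,P4] Q2=[]
t=11-14: P3@Q0 runs 3, rem=4, I/O yield, promote→Q0. Q0=[P2,P3] Q1=[P1,P4] Q2=[]
t=14-15: P2@Q0 runs 1, rem=12, I/O yield, promote→Q0. Q0=[P3,P2] Q1=[P1,P4] Q2=[]
t=15-18: P3@Q0 runs 3, rem=1, I/O yield, promote→Q0. Q0=[P2,P3] Q1=[P1,P4] Q2=[]
t=18-19: P2@Q0 runs 1, rem=11, I/O yield, promote→Q0. Q0=[P3,P2] Q1=[P1,P4] Q2=[]
t=19-20: P3@Q0 runs 1, rem=0, completes. Q0=[P2] Q1=[P1,P4] Q2=[]
t=20-21: P2@Q0 runs 1, rem=10, I/O yield, promote→Q0. Q0=[P2] Q1=[P1,P4] Q2=[]
t=21-22: P2@Q0 runs 1, rem=9, I/O yield, promote→Q0. Q0=[P2] Q1=[P1,P4] Q2=[]
t=22-23: P2@Q0 runs 1, rem=8, I/O yield, promote→Q0. Q0=[P2] Q1=[P1,P4] Q2=[]
t=23-24: P2@Q0 runs 1, rem=7, I/O yield, promote→Q0. Q0=[P2] Q1=[P1,P4] Q2=[]
t=24-25: P2@Q0 runs 1, rem=6, I/O yield, promote→Q0. Q0=[P2] Q1=[P1,P4] Q2=[]
t=25-26: P2@Q0 runs 1, rem=5, I/O yield, promote→Q0. Q0=[P2] Q1=[P1,P4] Q2=[]
t=26-27: P2@Q0 runs 1, rem=4, I/O yield, promote→Q0. Q0=[P2] Q1=[P1,P4] Q2=[]
t=27-28: P2@Q0 runs 1, rem=3, I/O yield, promote→Q0. Q0=[P2] Q1=[P1,P4] Q2=[]
t=28-29: P2@Q0 runs 1, rem=2, I/O yield, promote→Q0. Q0=[P2] Q1=[P1,P4] Q2=[]
t=29-30: P2@Q0 runs 1, rem=1, I/O yield, promote→Q0. Q0=[P2] Q1=[P1,P4] Q2=[]
t=30-31: P2@Q0 runs 1, rem=0, completes. Q0=[] Q1=[P1,P4] Q2=[]
t=31-36: P1@Q1 runs 5, rem=0, completes. Q0=[] Q1=[P4] Q2=[]
t=36-41: P4@Q1 runs 5, rem=3, quantum used, demote→Q2. Q0=[] Q1=[] Q2=[P4]
t=41-44: P4@Q2 runs 3, rem=0, completes. Q0=[] Q1=[] Q2=[]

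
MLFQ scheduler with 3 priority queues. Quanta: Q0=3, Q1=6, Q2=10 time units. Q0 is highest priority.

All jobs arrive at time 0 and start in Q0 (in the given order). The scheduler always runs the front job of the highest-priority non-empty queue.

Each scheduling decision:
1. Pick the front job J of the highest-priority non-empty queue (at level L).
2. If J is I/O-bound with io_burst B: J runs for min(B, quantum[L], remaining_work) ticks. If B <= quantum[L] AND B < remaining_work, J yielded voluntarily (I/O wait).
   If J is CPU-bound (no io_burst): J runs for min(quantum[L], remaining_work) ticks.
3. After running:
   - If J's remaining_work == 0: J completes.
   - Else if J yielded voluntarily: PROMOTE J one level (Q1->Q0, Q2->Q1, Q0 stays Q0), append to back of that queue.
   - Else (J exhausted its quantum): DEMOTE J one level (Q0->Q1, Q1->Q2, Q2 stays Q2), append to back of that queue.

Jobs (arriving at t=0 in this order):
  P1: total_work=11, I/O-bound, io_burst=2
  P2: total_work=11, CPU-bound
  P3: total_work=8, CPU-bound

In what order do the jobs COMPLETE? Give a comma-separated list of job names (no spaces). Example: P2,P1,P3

Answer: P1,P3,P2

Derivation:
t=0-2: P1@Q0 runs 2, rem=9, I/O yield, promote→Q0. Q0=[P2,P3,P1] Q1=[] Q2=[]
t=2-5: P2@Q0 runs 3, rem=8, quantum used, demote→Q1. Q0=[P3,P1] Q1=[P2] Q2=[]
t=5-8: P3@Q0 runs 3, rem=5, quantum used, demote→Q1. Q0=[P1] Q1=[P2,P3] Q2=[]
t=8-10: P1@Q0 runs 2, rem=7, I/O yield, promote→Q0. Q0=[P1] Q1=[P2,P3] Q2=[]
t=10-12: P1@Q0 runs 2, rem=5, I/O yield, promote→Q0. Q0=[P1] Q1=[P2,P3] Q2=[]
t=12-14: P1@Q0 runs 2, rem=3, I/O yield, promote→Q0. Q0=[P1] Q1=[P2,P3] Q2=[]
t=14-16: P1@Q0 runs 2, rem=1, I/O yield, promote→Q0. Q0=[P1] Q1=[P2,P3] Q2=[]
t=16-17: P1@Q0 runs 1, rem=0, completes. Q0=[] Q1=[P2,P3] Q2=[]
t=17-23: P2@Q1 runs 6, rem=2, quantum used, demote→Q2. Q0=[] Q1=[P3] Q2=[P2]
t=23-28: P3@Q1 runs 5, rem=0, completes. Q0=[] Q1=[] Q2=[P2]
t=28-30: P2@Q2 runs 2, rem=0, completes. Q0=[] Q1=[] Q2=[]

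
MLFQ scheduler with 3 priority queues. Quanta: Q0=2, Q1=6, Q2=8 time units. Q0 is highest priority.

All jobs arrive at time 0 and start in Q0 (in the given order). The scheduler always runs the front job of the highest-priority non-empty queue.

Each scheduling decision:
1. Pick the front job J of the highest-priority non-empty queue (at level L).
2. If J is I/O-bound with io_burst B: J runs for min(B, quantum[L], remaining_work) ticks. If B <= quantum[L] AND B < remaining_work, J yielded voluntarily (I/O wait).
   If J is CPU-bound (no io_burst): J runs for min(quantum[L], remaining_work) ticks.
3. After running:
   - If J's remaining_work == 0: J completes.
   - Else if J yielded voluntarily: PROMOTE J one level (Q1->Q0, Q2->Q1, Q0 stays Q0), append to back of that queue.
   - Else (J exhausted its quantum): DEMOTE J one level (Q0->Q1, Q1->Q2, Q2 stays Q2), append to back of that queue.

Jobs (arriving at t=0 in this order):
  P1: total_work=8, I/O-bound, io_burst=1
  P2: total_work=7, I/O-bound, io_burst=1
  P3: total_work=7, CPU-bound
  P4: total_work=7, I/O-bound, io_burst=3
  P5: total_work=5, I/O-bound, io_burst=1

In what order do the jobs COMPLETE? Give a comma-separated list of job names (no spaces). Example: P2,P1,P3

Answer: P5,P2,P1,P3,P4

Derivation:
t=0-1: P1@Q0 runs 1, rem=7, I/O yield, promote→Q0. Q0=[P2,P3,P4,P5,P1] Q1=[] Q2=[]
t=1-2: P2@Q0 runs 1, rem=6, I/O yield, promote→Q0. Q0=[P3,P4,P5,P1,P2] Q1=[] Q2=[]
t=2-4: P3@Q0 runs 2, rem=5, quantum used, demote→Q1. Q0=[P4,P5,P1,P2] Q1=[P3] Q2=[]
t=4-6: P4@Q0 runs 2, rem=5, quantum used, demote→Q1. Q0=[P5,P1,P2] Q1=[P3,P4] Q2=[]
t=6-7: P5@Q0 runs 1, rem=4, I/O yield, promote→Q0. Q0=[P1,P2,P5] Q1=[P3,P4] Q2=[]
t=7-8: P1@Q0 runs 1, rem=6, I/O yield, promote→Q0. Q0=[P2,P5,P1] Q1=[P3,P4] Q2=[]
t=8-9: P2@Q0 runs 1, rem=5, I/O yield, promote→Q0. Q0=[P5,P1,P2] Q1=[P3,P4] Q2=[]
t=9-10: P5@Q0 runs 1, rem=3, I/O yield, promote→Q0. Q0=[P1,P2,P5] Q1=[P3,P4] Q2=[]
t=10-11: P1@Q0 runs 1, rem=5, I/O yield, promote→Q0. Q0=[P2,P5,P1] Q1=[P3,P4] Q2=[]
t=11-12: P2@Q0 runs 1, rem=4, I/O yield, promote→Q0. Q0=[P5,P1,P2] Q1=[P3,P4] Q2=[]
t=12-13: P5@Q0 runs 1, rem=2, I/O yield, promote→Q0. Q0=[P1,P2,P5] Q1=[P3,P4] Q2=[]
t=13-14: P1@Q0 runs 1, rem=4, I/O yield, promote→Q0. Q0=[P2,P5,P1] Q1=[P3,P4] Q2=[]
t=14-15: P2@Q0 runs 1, rem=3, I/O yield, promote→Q0. Q0=[P5,P1,P2] Q1=[P3,P4] Q2=[]
t=15-16: P5@Q0 runs 1, rem=1, I/O yield, promote→Q0. Q0=[P1,P2,P5] Q1=[P3,P4] Q2=[]
t=16-17: P1@Q0 runs 1, rem=3, I/O yield, promote→Q0. Q0=[P2,P5,P1] Q1=[P3,P4] Q2=[]
t=17-18: P2@Q0 runs 1, rem=2, I/O yield, promote→Q0. Q0=[P5,P1,P2] Q1=[P3,P4] Q2=[]
t=18-19: P5@Q0 runs 1, rem=0, completes. Q0=[P1,P2] Q1=[P3,P4] Q2=[]
t=19-20: P1@Q0 runs 1, rem=2, I/O yield, promote→Q0. Q0=[P2,P1] Q1=[P3,P4] Q2=[]
t=20-21: P2@Q0 runs 1, rem=1, I/O yield, promote→Q0. Q0=[P1,P2] Q1=[P3,P4] Q2=[]
t=21-22: P1@Q0 runs 1, rem=1, I/O yield, promote→Q0. Q0=[P2,P1] Q1=[P3,P4] Q2=[]
t=22-23: P2@Q0 runs 1, rem=0, completes. Q0=[P1] Q1=[P3,P4] Q2=[]
t=23-24: P1@Q0 runs 1, rem=0, completes. Q0=[] Q1=[P3,P4] Q2=[]
t=24-29: P3@Q1 runs 5, rem=0, completes. Q0=[] Q1=[P4] Q2=[]
t=29-32: P4@Q1 runs 3, rem=2, I/O yield, promote→Q0. Q0=[P4] Q1=[] Q2=[]
t=32-34: P4@Q0 runs 2, rem=0, completes. Q0=[] Q1=[] Q2=[]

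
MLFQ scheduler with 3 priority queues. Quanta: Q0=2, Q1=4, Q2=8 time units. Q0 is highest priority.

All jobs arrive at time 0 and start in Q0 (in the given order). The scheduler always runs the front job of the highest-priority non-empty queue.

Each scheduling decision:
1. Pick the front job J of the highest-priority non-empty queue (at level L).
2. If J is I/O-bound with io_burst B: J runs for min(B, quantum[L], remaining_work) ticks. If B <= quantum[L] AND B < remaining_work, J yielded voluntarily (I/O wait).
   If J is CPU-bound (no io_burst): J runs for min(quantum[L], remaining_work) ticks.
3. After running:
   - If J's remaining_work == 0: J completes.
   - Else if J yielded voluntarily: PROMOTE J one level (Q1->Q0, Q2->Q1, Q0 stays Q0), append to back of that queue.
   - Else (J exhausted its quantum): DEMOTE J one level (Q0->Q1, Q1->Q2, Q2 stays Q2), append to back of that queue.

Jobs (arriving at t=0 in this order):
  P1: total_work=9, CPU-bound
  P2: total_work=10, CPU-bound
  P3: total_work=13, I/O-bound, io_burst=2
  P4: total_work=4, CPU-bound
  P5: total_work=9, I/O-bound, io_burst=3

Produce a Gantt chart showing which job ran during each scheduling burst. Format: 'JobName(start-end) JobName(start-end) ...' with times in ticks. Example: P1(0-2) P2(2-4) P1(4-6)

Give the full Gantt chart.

t=0-2: P1@Q0 runs 2, rem=7, quantum used, demote→Q1. Q0=[P2,P3,P4,P5] Q1=[P1] Q2=[]
t=2-4: P2@Q0 runs 2, rem=8, quantum used, demote→Q1. Q0=[P3,P4,P5] Q1=[P1,P2] Q2=[]
t=4-6: P3@Q0 runs 2, rem=11, I/O yield, promote→Q0. Q0=[P4,P5,P3] Q1=[P1,P2] Q2=[]
t=6-8: P4@Q0 runs 2, rem=2, quantum used, demote→Q1. Q0=[P5,P3] Q1=[P1,P2,P4] Q2=[]
t=8-10: P5@Q0 runs 2, rem=7, quantum used, demote→Q1. Q0=[P3] Q1=[P1,P2,P4,P5] Q2=[]
t=10-12: P3@Q0 runs 2, rem=9, I/O yield, promote→Q0. Q0=[P3] Q1=[P1,P2,P4,P5] Q2=[]
t=12-14: P3@Q0 runs 2, rem=7, I/O yield, promote→Q0. Q0=[P3] Q1=[P1,P2,P4,P5] Q2=[]
t=14-16: P3@Q0 runs 2, rem=5, I/O yield, promote→Q0. Q0=[P3] Q1=[P1,P2,P4,P5] Q2=[]
t=16-18: P3@Q0 runs 2, rem=3, I/O yield, promote→Q0. Q0=[P3] Q1=[P1,P2,P4,P5] Q2=[]
t=18-20: P3@Q0 runs 2, rem=1, I/O yield, promote→Q0. Q0=[P3] Q1=[P1,P2,P4,P5] Q2=[]
t=20-21: P3@Q0 runs 1, rem=0, completes. Q0=[] Q1=[P1,P2,P4,P5] Q2=[]
t=21-25: P1@Q1 runs 4, rem=3, quantum used, demote→Q2. Q0=[] Q1=[P2,P4,P5] Q2=[P1]
t=25-29: P2@Q1 runs 4, rem=4, quantum used, demote→Q2. Q0=[] Q1=[P4,P5] Q2=[P1,P2]
t=29-31: P4@Q1 runs 2, rem=0, completes. Q0=[] Q1=[P5] Q2=[P1,P2]
t=31-34: P5@Q1 runs 3, rem=4, I/O yield, promote→Q0. Q0=[P5] Q1=[] Q2=[P1,P2]
t=34-36: P5@Q0 runs 2, rem=2, quantum used, demote→Q1. Q0=[] Q1=[P5] Q2=[P1,P2]
t=36-38: P5@Q1 runs 2, rem=0, completes. Q0=[] Q1=[] Q2=[P1,P2]
t=38-41: P1@Q2 runs 3, rem=0, completes. Q0=[] Q1=[] Q2=[P2]
t=41-45: P2@Q2 runs 4, rem=0, completes. Q0=[] Q1=[] Q2=[]

Answer: P1(0-2) P2(2-4) P3(4-6) P4(6-8) P5(8-10) P3(10-12) P3(12-14) P3(14-16) P3(16-18) P3(18-20) P3(20-21) P1(21-25) P2(25-29) P4(29-31) P5(31-34) P5(34-36) P5(36-38) P1(38-41) P2(41-45)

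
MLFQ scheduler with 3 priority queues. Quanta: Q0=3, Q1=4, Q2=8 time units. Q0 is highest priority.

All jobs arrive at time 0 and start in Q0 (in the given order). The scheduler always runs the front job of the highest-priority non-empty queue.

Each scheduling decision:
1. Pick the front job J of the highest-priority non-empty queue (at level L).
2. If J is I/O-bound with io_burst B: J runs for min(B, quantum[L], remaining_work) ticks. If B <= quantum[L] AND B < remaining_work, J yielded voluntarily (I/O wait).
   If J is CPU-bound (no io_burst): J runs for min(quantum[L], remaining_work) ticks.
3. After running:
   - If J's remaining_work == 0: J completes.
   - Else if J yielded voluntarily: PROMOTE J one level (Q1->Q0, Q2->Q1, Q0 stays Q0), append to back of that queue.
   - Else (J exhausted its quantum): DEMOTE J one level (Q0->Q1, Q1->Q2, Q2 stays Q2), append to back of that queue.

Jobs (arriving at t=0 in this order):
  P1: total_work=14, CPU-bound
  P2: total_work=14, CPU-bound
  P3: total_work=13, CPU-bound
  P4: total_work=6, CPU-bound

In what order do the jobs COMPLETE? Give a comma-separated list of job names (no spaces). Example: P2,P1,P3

t=0-3: P1@Q0 runs 3, rem=11, quantum used, demote→Q1. Q0=[P2,P3,P4] Q1=[P1] Q2=[]
t=3-6: P2@Q0 runs 3, rem=11, quantum used, demote→Q1. Q0=[P3,P4] Q1=[P1,P2] Q2=[]
t=6-9: P3@Q0 runs 3, rem=10, quantum used, demote→Q1. Q0=[P4] Q1=[P1,P2,P3] Q2=[]
t=9-12: P4@Q0 runs 3, rem=3, quantum used, demote→Q1. Q0=[] Q1=[P1,P2,P3,P4] Q2=[]
t=12-16: P1@Q1 runs 4, rem=7, quantum used, demote→Q2. Q0=[] Q1=[P2,P3,P4] Q2=[P1]
t=16-20: P2@Q1 runs 4, rem=7, quantum used, demote→Q2. Q0=[] Q1=[P3,P4] Q2=[P1,P2]
t=20-24: P3@Q1 runs 4, rem=6, quantum used, demote→Q2. Q0=[] Q1=[P4] Q2=[P1,P2,P3]
t=24-27: P4@Q1 runs 3, rem=0, completes. Q0=[] Q1=[] Q2=[P1,P2,P3]
t=27-34: P1@Q2 runs 7, rem=0, completes. Q0=[] Q1=[] Q2=[P2,P3]
t=34-41: P2@Q2 runs 7, rem=0, completes. Q0=[] Q1=[] Q2=[P3]
t=41-47: P3@Q2 runs 6, rem=0, completes. Q0=[] Q1=[] Q2=[]

Answer: P4,P1,P2,P3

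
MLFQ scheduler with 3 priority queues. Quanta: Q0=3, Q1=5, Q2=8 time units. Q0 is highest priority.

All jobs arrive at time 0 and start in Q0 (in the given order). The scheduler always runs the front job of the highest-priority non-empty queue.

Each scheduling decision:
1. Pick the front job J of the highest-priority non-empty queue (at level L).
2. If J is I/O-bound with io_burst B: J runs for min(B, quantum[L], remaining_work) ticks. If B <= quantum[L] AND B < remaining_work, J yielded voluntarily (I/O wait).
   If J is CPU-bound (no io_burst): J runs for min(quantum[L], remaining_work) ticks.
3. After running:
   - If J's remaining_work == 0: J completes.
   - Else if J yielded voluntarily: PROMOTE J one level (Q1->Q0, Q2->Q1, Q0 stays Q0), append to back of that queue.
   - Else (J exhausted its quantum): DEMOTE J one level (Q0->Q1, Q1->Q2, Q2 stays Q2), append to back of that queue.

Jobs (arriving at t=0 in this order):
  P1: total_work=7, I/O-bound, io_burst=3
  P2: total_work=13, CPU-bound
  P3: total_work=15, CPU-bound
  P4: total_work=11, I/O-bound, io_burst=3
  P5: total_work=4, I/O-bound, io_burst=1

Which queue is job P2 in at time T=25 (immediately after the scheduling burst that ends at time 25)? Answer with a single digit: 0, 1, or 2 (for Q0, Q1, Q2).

t=0-3: P1@Q0 runs 3, rem=4, I/O yield, promote→Q0. Q0=[P2,P3,P4,P5,P1] Q1=[] Q2=[]
t=3-6: P2@Q0 runs 3, rem=10, quantum used, demote→Q1. Q0=[P3,P4,P5,P1] Q1=[P2] Q2=[]
t=6-9: P3@Q0 runs 3, rem=12, quantum used, demote→Q1. Q0=[P4,P5,P1] Q1=[P2,P3] Q2=[]
t=9-12: P4@Q0 runs 3, rem=8, I/O yield, promote→Q0. Q0=[P5,P1,P4] Q1=[P2,P3] Q2=[]
t=12-13: P5@Q0 runs 1, rem=3, I/O yield, promote→Q0. Q0=[P1,P4,P5] Q1=[P2,P3] Q2=[]
t=13-16: P1@Q0 runs 3, rem=1, I/O yield, promote→Q0. Q0=[P4,P5,P1] Q1=[P2,P3] Q2=[]
t=16-19: P4@Q0 runs 3, rem=5, I/O yield, promote→Q0. Q0=[P5,P1,P4] Q1=[P2,P3] Q2=[]
t=19-20: P5@Q0 runs 1, rem=2, I/O yield, promote→Q0. Q0=[P1,P4,P5] Q1=[P2,P3] Q2=[]
t=20-21: P1@Q0 runs 1, rem=0, completes. Q0=[P4,P5] Q1=[P2,P3] Q2=[]
t=21-24: P4@Q0 runs 3, rem=2, I/O yield, promote→Q0. Q0=[P5,P4] Q1=[P2,P3] Q2=[]
t=24-25: P5@Q0 runs 1, rem=1, I/O yield, promote→Q0. Q0=[P4,P5] Q1=[P2,P3] Q2=[]
t=25-27: P4@Q0 runs 2, rem=0, completes. Q0=[P5] Q1=[P2,P3] Q2=[]
t=27-28: P5@Q0 runs 1, rem=0, completes. Q0=[] Q1=[P2,P3] Q2=[]
t=28-33: P2@Q1 runs 5, rem=5, quantum used, demote→Q2. Q0=[] Q1=[P3] Q2=[P2]
t=33-38: P3@Q1 runs 5, rem=7, quantum used, demote→Q2. Q0=[] Q1=[] Q2=[P2,P3]
t=38-43: P2@Q2 runs 5, rem=0, completes. Q0=[] Q1=[] Q2=[P3]
t=43-50: P3@Q2 runs 7, rem=0, completes. Q0=[] Q1=[] Q2=[]

Answer: 1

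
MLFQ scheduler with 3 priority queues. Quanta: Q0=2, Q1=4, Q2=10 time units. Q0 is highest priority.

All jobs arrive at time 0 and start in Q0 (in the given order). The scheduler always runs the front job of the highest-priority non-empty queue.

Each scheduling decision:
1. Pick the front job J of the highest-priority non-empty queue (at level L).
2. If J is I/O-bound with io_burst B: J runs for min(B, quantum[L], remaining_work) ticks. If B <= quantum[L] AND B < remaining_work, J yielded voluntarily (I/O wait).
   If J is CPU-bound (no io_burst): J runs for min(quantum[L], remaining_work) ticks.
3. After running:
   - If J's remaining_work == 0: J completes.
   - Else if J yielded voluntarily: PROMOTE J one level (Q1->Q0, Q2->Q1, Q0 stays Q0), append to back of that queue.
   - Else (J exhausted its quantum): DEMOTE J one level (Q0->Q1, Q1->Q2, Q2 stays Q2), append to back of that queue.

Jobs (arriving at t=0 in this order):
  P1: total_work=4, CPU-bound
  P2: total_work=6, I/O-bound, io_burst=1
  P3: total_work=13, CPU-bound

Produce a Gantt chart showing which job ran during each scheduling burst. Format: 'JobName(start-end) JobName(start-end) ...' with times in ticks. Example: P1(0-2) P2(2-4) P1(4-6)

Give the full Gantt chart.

Answer: P1(0-2) P2(2-3) P3(3-5) P2(5-6) P2(6-7) P2(7-8) P2(8-9) P2(9-10) P1(10-12) P3(12-16) P3(16-23)

Derivation:
t=0-2: P1@Q0 runs 2, rem=2, quantum used, demote→Q1. Q0=[P2,P3] Q1=[P1] Q2=[]
t=2-3: P2@Q0 runs 1, rem=5, I/O yield, promote→Q0. Q0=[P3,P2] Q1=[P1] Q2=[]
t=3-5: P3@Q0 runs 2, rem=11, quantum used, demote→Q1. Q0=[P2] Q1=[P1,P3] Q2=[]
t=5-6: P2@Q0 runs 1, rem=4, I/O yield, promote→Q0. Q0=[P2] Q1=[P1,P3] Q2=[]
t=6-7: P2@Q0 runs 1, rem=3, I/O yield, promote→Q0. Q0=[P2] Q1=[P1,P3] Q2=[]
t=7-8: P2@Q0 runs 1, rem=2, I/O yield, promote→Q0. Q0=[P2] Q1=[P1,P3] Q2=[]
t=8-9: P2@Q0 runs 1, rem=1, I/O yield, promote→Q0. Q0=[P2] Q1=[P1,P3] Q2=[]
t=9-10: P2@Q0 runs 1, rem=0, completes. Q0=[] Q1=[P1,P3] Q2=[]
t=10-12: P1@Q1 runs 2, rem=0, completes. Q0=[] Q1=[P3] Q2=[]
t=12-16: P3@Q1 runs 4, rem=7, quantum used, demote→Q2. Q0=[] Q1=[] Q2=[P3]
t=16-23: P3@Q2 runs 7, rem=0, completes. Q0=[] Q1=[] Q2=[]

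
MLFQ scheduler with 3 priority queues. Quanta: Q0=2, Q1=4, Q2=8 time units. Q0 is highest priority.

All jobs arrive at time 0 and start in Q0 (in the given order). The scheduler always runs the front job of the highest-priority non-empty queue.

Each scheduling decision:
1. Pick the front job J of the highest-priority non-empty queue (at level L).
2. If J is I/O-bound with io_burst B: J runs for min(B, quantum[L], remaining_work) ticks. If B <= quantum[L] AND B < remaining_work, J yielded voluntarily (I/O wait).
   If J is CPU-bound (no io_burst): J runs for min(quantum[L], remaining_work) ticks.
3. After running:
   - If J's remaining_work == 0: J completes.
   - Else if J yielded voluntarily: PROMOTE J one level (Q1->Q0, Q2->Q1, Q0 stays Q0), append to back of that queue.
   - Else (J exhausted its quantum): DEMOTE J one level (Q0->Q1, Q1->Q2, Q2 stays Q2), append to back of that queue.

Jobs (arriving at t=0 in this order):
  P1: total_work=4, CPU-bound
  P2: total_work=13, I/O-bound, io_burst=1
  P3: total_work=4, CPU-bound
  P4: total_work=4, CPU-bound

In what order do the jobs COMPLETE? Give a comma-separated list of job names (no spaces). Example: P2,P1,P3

Answer: P2,P1,P3,P4

Derivation:
t=0-2: P1@Q0 runs 2, rem=2, quantum used, demote→Q1. Q0=[P2,P3,P4] Q1=[P1] Q2=[]
t=2-3: P2@Q0 runs 1, rem=12, I/O yield, promote→Q0. Q0=[P3,P4,P2] Q1=[P1] Q2=[]
t=3-5: P3@Q0 runs 2, rem=2, quantum used, demote→Q1. Q0=[P4,P2] Q1=[P1,P3] Q2=[]
t=5-7: P4@Q0 runs 2, rem=2, quantum used, demote→Q1. Q0=[P2] Q1=[P1,P3,P4] Q2=[]
t=7-8: P2@Q0 runs 1, rem=11, I/O yield, promote→Q0. Q0=[P2] Q1=[P1,P3,P4] Q2=[]
t=8-9: P2@Q0 runs 1, rem=10, I/O yield, promote→Q0. Q0=[P2] Q1=[P1,P3,P4] Q2=[]
t=9-10: P2@Q0 runs 1, rem=9, I/O yield, promote→Q0. Q0=[P2] Q1=[P1,P3,P4] Q2=[]
t=10-11: P2@Q0 runs 1, rem=8, I/O yield, promote→Q0. Q0=[P2] Q1=[P1,P3,P4] Q2=[]
t=11-12: P2@Q0 runs 1, rem=7, I/O yield, promote→Q0. Q0=[P2] Q1=[P1,P3,P4] Q2=[]
t=12-13: P2@Q0 runs 1, rem=6, I/O yield, promote→Q0. Q0=[P2] Q1=[P1,P3,P4] Q2=[]
t=13-14: P2@Q0 runs 1, rem=5, I/O yield, promote→Q0. Q0=[P2] Q1=[P1,P3,P4] Q2=[]
t=14-15: P2@Q0 runs 1, rem=4, I/O yield, promote→Q0. Q0=[P2] Q1=[P1,P3,P4] Q2=[]
t=15-16: P2@Q0 runs 1, rem=3, I/O yield, promote→Q0. Q0=[P2] Q1=[P1,P3,P4] Q2=[]
t=16-17: P2@Q0 runs 1, rem=2, I/O yield, promote→Q0. Q0=[P2] Q1=[P1,P3,P4] Q2=[]
t=17-18: P2@Q0 runs 1, rem=1, I/O yield, promote→Q0. Q0=[P2] Q1=[P1,P3,P4] Q2=[]
t=18-19: P2@Q0 runs 1, rem=0, completes. Q0=[] Q1=[P1,P3,P4] Q2=[]
t=19-21: P1@Q1 runs 2, rem=0, completes. Q0=[] Q1=[P3,P4] Q2=[]
t=21-23: P3@Q1 runs 2, rem=0, completes. Q0=[] Q1=[P4] Q2=[]
t=23-25: P4@Q1 runs 2, rem=0, completes. Q0=[] Q1=[] Q2=[]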